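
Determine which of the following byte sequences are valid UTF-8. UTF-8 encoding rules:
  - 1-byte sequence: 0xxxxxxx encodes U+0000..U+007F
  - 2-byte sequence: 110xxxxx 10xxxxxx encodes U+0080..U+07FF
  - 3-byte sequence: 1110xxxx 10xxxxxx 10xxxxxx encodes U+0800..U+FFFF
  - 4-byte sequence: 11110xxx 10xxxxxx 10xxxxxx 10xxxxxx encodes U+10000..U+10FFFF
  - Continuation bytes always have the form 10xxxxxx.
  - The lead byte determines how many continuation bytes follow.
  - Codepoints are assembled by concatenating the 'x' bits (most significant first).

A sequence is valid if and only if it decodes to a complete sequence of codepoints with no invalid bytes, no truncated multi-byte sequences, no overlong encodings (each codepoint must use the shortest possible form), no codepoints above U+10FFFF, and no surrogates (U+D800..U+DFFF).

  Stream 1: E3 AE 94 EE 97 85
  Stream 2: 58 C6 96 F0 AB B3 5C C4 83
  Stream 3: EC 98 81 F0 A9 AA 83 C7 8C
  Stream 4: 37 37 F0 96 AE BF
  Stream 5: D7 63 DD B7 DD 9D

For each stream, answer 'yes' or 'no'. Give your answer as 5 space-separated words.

Answer: yes no yes yes no

Derivation:
Stream 1: decodes cleanly. VALID
Stream 2: error at byte offset 6. INVALID
Stream 3: decodes cleanly. VALID
Stream 4: decodes cleanly. VALID
Stream 5: error at byte offset 1. INVALID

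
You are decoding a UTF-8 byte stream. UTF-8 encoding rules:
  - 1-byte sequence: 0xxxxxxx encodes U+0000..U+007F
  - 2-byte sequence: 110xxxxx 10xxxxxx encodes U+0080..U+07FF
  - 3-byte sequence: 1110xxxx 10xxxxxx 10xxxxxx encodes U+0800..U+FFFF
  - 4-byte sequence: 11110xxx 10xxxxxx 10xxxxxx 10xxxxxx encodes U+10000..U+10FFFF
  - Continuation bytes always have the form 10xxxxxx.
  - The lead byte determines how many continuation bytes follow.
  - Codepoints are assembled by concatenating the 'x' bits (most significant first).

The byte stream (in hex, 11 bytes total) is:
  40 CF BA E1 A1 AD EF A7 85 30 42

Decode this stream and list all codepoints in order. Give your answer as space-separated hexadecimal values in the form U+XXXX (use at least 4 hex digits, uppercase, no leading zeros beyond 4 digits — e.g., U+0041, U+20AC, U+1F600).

Byte[0]=40: 1-byte ASCII. cp=U+0040
Byte[1]=CF: 2-byte lead, need 1 cont bytes. acc=0xF
Byte[2]=BA: continuation. acc=(acc<<6)|0x3A=0x3FA
Completed: cp=U+03FA (starts at byte 1)
Byte[3]=E1: 3-byte lead, need 2 cont bytes. acc=0x1
Byte[4]=A1: continuation. acc=(acc<<6)|0x21=0x61
Byte[5]=AD: continuation. acc=(acc<<6)|0x2D=0x186D
Completed: cp=U+186D (starts at byte 3)
Byte[6]=EF: 3-byte lead, need 2 cont bytes. acc=0xF
Byte[7]=A7: continuation. acc=(acc<<6)|0x27=0x3E7
Byte[8]=85: continuation. acc=(acc<<6)|0x05=0xF9C5
Completed: cp=U+F9C5 (starts at byte 6)
Byte[9]=30: 1-byte ASCII. cp=U+0030
Byte[10]=42: 1-byte ASCII. cp=U+0042

Answer: U+0040 U+03FA U+186D U+F9C5 U+0030 U+0042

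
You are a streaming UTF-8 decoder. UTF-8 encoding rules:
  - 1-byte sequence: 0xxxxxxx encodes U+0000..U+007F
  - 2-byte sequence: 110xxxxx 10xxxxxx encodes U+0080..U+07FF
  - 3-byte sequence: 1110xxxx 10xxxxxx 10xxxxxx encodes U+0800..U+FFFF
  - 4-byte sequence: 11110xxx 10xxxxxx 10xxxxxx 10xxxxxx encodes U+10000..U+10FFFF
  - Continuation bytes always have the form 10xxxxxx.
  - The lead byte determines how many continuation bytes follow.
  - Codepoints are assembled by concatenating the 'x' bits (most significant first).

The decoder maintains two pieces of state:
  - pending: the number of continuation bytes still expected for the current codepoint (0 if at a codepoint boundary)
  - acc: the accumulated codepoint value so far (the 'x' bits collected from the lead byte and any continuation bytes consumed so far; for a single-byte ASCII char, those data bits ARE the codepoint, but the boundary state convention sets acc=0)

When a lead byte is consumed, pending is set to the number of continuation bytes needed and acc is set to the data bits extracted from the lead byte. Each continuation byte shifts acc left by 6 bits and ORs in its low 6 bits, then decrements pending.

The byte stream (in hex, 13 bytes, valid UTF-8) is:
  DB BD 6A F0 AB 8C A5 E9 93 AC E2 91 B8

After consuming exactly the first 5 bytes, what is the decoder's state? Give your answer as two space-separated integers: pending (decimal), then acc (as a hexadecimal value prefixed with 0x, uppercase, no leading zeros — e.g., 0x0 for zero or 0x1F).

Answer: 2 0x2B

Derivation:
Byte[0]=DB: 2-byte lead. pending=1, acc=0x1B
Byte[1]=BD: continuation. acc=(acc<<6)|0x3D=0x6FD, pending=0
Byte[2]=6A: 1-byte. pending=0, acc=0x0
Byte[3]=F0: 4-byte lead. pending=3, acc=0x0
Byte[4]=AB: continuation. acc=(acc<<6)|0x2B=0x2B, pending=2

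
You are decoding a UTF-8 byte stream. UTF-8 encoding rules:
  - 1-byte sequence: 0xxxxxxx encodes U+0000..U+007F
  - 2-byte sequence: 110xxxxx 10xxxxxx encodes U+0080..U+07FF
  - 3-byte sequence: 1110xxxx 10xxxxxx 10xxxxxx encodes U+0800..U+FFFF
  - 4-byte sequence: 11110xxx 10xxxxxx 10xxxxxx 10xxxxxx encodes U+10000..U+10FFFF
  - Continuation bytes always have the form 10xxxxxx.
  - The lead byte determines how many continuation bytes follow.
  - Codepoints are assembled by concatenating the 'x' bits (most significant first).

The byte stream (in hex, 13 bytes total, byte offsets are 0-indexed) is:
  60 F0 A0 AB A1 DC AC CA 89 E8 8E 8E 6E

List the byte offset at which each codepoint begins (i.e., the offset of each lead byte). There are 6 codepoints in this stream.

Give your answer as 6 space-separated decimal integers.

Byte[0]=60: 1-byte ASCII. cp=U+0060
Byte[1]=F0: 4-byte lead, need 3 cont bytes. acc=0x0
Byte[2]=A0: continuation. acc=(acc<<6)|0x20=0x20
Byte[3]=AB: continuation. acc=(acc<<6)|0x2B=0x82B
Byte[4]=A1: continuation. acc=(acc<<6)|0x21=0x20AE1
Completed: cp=U+20AE1 (starts at byte 1)
Byte[5]=DC: 2-byte lead, need 1 cont bytes. acc=0x1C
Byte[6]=AC: continuation. acc=(acc<<6)|0x2C=0x72C
Completed: cp=U+072C (starts at byte 5)
Byte[7]=CA: 2-byte lead, need 1 cont bytes. acc=0xA
Byte[8]=89: continuation. acc=(acc<<6)|0x09=0x289
Completed: cp=U+0289 (starts at byte 7)
Byte[9]=E8: 3-byte lead, need 2 cont bytes. acc=0x8
Byte[10]=8E: continuation. acc=(acc<<6)|0x0E=0x20E
Byte[11]=8E: continuation. acc=(acc<<6)|0x0E=0x838E
Completed: cp=U+838E (starts at byte 9)
Byte[12]=6E: 1-byte ASCII. cp=U+006E

Answer: 0 1 5 7 9 12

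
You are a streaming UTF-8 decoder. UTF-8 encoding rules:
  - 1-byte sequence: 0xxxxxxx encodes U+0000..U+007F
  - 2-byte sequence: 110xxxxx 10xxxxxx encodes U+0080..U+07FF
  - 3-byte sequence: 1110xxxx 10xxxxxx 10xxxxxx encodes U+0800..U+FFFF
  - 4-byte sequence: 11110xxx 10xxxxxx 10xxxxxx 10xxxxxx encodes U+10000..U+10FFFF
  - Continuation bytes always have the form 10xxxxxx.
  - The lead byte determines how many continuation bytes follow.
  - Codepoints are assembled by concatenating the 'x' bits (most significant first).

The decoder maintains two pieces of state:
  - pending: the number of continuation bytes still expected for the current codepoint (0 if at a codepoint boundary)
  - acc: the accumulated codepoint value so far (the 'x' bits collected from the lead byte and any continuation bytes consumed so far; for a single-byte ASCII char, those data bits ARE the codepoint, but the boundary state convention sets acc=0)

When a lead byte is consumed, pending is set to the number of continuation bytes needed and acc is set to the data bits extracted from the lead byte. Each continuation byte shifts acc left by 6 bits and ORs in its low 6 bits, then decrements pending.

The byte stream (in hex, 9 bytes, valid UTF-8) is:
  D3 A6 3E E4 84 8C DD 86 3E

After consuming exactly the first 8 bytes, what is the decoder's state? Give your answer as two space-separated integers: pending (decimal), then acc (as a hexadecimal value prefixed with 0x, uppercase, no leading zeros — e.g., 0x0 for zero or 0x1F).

Answer: 0 0x746

Derivation:
Byte[0]=D3: 2-byte lead. pending=1, acc=0x13
Byte[1]=A6: continuation. acc=(acc<<6)|0x26=0x4E6, pending=0
Byte[2]=3E: 1-byte. pending=0, acc=0x0
Byte[3]=E4: 3-byte lead. pending=2, acc=0x4
Byte[4]=84: continuation. acc=(acc<<6)|0x04=0x104, pending=1
Byte[5]=8C: continuation. acc=(acc<<6)|0x0C=0x410C, pending=0
Byte[6]=DD: 2-byte lead. pending=1, acc=0x1D
Byte[7]=86: continuation. acc=(acc<<6)|0x06=0x746, pending=0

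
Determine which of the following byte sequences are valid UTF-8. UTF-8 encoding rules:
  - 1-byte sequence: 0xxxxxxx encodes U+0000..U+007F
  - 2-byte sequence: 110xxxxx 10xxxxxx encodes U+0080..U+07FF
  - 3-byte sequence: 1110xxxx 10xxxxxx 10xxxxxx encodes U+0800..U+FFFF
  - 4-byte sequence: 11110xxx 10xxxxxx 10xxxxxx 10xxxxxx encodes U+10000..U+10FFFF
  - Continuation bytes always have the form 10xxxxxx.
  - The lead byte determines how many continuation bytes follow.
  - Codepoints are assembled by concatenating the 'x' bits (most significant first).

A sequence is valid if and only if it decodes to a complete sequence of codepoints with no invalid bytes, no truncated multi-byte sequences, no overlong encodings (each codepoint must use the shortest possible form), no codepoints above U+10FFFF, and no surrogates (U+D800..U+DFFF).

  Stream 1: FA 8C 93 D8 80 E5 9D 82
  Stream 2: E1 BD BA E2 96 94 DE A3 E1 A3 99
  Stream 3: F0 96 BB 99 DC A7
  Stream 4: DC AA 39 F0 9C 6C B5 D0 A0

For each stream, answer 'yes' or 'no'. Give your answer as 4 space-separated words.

Answer: no yes yes no

Derivation:
Stream 1: error at byte offset 0. INVALID
Stream 2: decodes cleanly. VALID
Stream 3: decodes cleanly. VALID
Stream 4: error at byte offset 5. INVALID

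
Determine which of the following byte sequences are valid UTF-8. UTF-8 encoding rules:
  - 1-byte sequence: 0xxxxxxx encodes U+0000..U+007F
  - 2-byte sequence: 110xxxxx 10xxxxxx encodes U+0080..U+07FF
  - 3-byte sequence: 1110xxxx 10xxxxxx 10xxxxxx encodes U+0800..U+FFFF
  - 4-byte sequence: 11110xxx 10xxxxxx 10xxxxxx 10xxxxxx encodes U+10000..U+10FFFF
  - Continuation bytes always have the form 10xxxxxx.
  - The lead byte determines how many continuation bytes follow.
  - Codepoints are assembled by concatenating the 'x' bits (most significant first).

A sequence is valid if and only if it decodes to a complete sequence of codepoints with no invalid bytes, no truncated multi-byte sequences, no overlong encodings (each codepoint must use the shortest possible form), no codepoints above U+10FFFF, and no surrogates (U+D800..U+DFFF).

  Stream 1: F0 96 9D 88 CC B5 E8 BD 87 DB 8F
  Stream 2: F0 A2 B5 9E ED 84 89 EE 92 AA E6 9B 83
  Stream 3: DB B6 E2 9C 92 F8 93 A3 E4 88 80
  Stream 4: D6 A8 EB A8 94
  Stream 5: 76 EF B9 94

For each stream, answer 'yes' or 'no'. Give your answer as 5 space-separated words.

Answer: yes yes no yes yes

Derivation:
Stream 1: decodes cleanly. VALID
Stream 2: decodes cleanly. VALID
Stream 3: error at byte offset 5. INVALID
Stream 4: decodes cleanly. VALID
Stream 5: decodes cleanly. VALID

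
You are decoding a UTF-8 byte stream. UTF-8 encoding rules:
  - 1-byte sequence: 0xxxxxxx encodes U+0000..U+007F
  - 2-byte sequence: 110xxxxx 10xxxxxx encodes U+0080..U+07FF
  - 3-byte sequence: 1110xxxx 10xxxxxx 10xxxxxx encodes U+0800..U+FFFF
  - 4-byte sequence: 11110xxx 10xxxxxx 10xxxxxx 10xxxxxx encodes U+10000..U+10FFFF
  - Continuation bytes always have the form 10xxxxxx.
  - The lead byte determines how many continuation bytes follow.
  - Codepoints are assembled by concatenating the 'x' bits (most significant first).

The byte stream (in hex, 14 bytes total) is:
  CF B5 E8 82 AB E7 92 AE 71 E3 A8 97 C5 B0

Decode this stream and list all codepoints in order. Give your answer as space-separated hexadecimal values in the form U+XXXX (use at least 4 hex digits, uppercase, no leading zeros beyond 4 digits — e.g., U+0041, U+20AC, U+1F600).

Answer: U+03F5 U+80AB U+74AE U+0071 U+3A17 U+0170

Derivation:
Byte[0]=CF: 2-byte lead, need 1 cont bytes. acc=0xF
Byte[1]=B5: continuation. acc=(acc<<6)|0x35=0x3F5
Completed: cp=U+03F5 (starts at byte 0)
Byte[2]=E8: 3-byte lead, need 2 cont bytes. acc=0x8
Byte[3]=82: continuation. acc=(acc<<6)|0x02=0x202
Byte[4]=AB: continuation. acc=(acc<<6)|0x2B=0x80AB
Completed: cp=U+80AB (starts at byte 2)
Byte[5]=E7: 3-byte lead, need 2 cont bytes. acc=0x7
Byte[6]=92: continuation. acc=(acc<<6)|0x12=0x1D2
Byte[7]=AE: continuation. acc=(acc<<6)|0x2E=0x74AE
Completed: cp=U+74AE (starts at byte 5)
Byte[8]=71: 1-byte ASCII. cp=U+0071
Byte[9]=E3: 3-byte lead, need 2 cont bytes. acc=0x3
Byte[10]=A8: continuation. acc=(acc<<6)|0x28=0xE8
Byte[11]=97: continuation. acc=(acc<<6)|0x17=0x3A17
Completed: cp=U+3A17 (starts at byte 9)
Byte[12]=C5: 2-byte lead, need 1 cont bytes. acc=0x5
Byte[13]=B0: continuation. acc=(acc<<6)|0x30=0x170
Completed: cp=U+0170 (starts at byte 12)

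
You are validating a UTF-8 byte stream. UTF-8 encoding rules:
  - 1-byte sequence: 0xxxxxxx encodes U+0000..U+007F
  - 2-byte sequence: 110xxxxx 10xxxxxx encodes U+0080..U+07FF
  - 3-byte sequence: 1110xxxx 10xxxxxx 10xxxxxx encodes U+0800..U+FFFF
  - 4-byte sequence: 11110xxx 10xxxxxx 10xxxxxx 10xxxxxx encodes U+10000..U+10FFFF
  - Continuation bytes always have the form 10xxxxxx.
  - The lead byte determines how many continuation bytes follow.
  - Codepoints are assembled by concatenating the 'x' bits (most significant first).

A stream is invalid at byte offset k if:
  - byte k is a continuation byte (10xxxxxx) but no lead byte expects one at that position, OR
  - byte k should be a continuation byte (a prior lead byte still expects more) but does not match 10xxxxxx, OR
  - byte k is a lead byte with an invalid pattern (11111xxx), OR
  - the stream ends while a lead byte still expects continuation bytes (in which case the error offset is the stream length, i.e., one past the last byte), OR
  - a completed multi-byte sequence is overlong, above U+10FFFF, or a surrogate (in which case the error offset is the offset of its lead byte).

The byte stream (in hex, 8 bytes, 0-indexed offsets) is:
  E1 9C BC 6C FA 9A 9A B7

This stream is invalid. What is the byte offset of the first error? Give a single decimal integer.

Answer: 4

Derivation:
Byte[0]=E1: 3-byte lead, need 2 cont bytes. acc=0x1
Byte[1]=9C: continuation. acc=(acc<<6)|0x1C=0x5C
Byte[2]=BC: continuation. acc=(acc<<6)|0x3C=0x173C
Completed: cp=U+173C (starts at byte 0)
Byte[3]=6C: 1-byte ASCII. cp=U+006C
Byte[4]=FA: INVALID lead byte (not 0xxx/110x/1110/11110)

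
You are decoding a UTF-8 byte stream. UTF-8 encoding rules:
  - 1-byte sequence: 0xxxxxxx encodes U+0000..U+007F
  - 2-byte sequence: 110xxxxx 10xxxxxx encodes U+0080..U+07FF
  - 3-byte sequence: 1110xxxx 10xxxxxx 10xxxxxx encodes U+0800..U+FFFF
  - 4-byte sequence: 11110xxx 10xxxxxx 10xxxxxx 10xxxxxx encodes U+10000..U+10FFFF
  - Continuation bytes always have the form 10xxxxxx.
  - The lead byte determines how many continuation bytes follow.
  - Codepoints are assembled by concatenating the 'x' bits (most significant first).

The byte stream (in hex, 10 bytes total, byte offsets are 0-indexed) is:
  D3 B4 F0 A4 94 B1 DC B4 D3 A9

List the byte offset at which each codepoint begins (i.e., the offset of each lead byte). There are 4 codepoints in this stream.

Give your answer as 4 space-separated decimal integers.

Answer: 0 2 6 8

Derivation:
Byte[0]=D3: 2-byte lead, need 1 cont bytes. acc=0x13
Byte[1]=B4: continuation. acc=(acc<<6)|0x34=0x4F4
Completed: cp=U+04F4 (starts at byte 0)
Byte[2]=F0: 4-byte lead, need 3 cont bytes. acc=0x0
Byte[3]=A4: continuation. acc=(acc<<6)|0x24=0x24
Byte[4]=94: continuation. acc=(acc<<6)|0x14=0x914
Byte[5]=B1: continuation. acc=(acc<<6)|0x31=0x24531
Completed: cp=U+24531 (starts at byte 2)
Byte[6]=DC: 2-byte lead, need 1 cont bytes. acc=0x1C
Byte[7]=B4: continuation. acc=(acc<<6)|0x34=0x734
Completed: cp=U+0734 (starts at byte 6)
Byte[8]=D3: 2-byte lead, need 1 cont bytes. acc=0x13
Byte[9]=A9: continuation. acc=(acc<<6)|0x29=0x4E9
Completed: cp=U+04E9 (starts at byte 8)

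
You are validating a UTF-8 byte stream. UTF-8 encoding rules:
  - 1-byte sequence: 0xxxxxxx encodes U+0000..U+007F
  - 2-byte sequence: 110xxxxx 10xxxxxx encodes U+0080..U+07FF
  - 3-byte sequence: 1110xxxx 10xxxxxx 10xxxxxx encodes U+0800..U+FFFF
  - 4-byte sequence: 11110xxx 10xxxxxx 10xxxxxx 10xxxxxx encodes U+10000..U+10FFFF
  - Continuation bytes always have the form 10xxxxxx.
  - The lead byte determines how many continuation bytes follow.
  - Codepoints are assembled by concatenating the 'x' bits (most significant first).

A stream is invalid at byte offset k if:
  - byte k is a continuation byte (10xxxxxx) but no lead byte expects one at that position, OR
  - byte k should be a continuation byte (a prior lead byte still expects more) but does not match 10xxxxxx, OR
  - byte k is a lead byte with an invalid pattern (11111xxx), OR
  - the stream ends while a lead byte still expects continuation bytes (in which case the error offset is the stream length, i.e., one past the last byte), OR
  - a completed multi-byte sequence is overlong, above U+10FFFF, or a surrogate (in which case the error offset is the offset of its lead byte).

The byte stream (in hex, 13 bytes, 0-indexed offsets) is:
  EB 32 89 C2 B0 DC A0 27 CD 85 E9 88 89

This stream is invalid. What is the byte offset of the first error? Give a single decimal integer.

Byte[0]=EB: 3-byte lead, need 2 cont bytes. acc=0xB
Byte[1]=32: expected 10xxxxxx continuation. INVALID

Answer: 1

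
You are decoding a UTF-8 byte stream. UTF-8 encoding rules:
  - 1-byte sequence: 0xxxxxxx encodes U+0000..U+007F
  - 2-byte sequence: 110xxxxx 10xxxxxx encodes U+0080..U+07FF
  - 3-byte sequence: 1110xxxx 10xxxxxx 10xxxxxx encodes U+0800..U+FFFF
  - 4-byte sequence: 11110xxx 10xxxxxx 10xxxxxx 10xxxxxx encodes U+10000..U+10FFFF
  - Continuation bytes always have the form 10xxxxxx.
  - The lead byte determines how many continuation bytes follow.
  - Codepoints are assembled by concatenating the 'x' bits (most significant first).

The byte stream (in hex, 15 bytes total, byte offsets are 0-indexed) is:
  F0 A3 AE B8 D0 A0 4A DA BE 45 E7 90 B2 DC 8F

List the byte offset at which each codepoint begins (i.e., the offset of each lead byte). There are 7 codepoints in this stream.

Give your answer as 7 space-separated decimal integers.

Byte[0]=F0: 4-byte lead, need 3 cont bytes. acc=0x0
Byte[1]=A3: continuation. acc=(acc<<6)|0x23=0x23
Byte[2]=AE: continuation. acc=(acc<<6)|0x2E=0x8EE
Byte[3]=B8: continuation. acc=(acc<<6)|0x38=0x23BB8
Completed: cp=U+23BB8 (starts at byte 0)
Byte[4]=D0: 2-byte lead, need 1 cont bytes. acc=0x10
Byte[5]=A0: continuation. acc=(acc<<6)|0x20=0x420
Completed: cp=U+0420 (starts at byte 4)
Byte[6]=4A: 1-byte ASCII. cp=U+004A
Byte[7]=DA: 2-byte lead, need 1 cont bytes. acc=0x1A
Byte[8]=BE: continuation. acc=(acc<<6)|0x3E=0x6BE
Completed: cp=U+06BE (starts at byte 7)
Byte[9]=45: 1-byte ASCII. cp=U+0045
Byte[10]=E7: 3-byte lead, need 2 cont bytes. acc=0x7
Byte[11]=90: continuation. acc=(acc<<6)|0x10=0x1D0
Byte[12]=B2: continuation. acc=(acc<<6)|0x32=0x7432
Completed: cp=U+7432 (starts at byte 10)
Byte[13]=DC: 2-byte lead, need 1 cont bytes. acc=0x1C
Byte[14]=8F: continuation. acc=(acc<<6)|0x0F=0x70F
Completed: cp=U+070F (starts at byte 13)

Answer: 0 4 6 7 9 10 13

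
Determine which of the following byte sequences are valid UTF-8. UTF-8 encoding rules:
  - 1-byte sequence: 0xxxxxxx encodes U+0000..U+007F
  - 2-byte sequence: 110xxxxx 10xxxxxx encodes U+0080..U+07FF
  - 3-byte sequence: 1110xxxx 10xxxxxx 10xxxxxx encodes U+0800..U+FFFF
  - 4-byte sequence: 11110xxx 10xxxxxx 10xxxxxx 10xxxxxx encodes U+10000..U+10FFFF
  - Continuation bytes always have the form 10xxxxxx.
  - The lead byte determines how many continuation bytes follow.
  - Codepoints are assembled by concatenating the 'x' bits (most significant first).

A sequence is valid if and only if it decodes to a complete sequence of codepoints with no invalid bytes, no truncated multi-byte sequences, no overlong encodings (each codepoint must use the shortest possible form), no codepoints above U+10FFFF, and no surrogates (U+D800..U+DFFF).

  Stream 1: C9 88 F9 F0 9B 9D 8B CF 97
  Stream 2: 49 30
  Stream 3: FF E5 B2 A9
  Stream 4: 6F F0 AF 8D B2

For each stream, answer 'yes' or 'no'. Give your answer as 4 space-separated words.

Stream 1: error at byte offset 2. INVALID
Stream 2: decodes cleanly. VALID
Stream 3: error at byte offset 0. INVALID
Stream 4: decodes cleanly. VALID

Answer: no yes no yes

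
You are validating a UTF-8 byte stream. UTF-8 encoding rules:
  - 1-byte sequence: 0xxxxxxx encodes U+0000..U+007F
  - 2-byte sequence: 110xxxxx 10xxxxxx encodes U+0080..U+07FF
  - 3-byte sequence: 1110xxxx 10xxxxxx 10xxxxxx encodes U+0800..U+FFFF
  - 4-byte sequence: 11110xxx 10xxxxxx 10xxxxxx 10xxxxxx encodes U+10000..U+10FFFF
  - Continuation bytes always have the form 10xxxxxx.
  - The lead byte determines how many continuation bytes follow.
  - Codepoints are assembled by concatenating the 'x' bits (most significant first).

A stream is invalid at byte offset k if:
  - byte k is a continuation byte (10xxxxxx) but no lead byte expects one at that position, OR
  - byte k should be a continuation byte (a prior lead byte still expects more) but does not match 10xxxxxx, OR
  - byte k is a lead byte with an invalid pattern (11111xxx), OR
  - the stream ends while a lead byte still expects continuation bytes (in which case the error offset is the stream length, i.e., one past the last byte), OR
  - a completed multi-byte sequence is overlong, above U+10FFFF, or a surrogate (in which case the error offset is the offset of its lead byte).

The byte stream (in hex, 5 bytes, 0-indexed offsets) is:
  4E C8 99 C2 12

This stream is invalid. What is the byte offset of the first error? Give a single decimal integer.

Byte[0]=4E: 1-byte ASCII. cp=U+004E
Byte[1]=C8: 2-byte lead, need 1 cont bytes. acc=0x8
Byte[2]=99: continuation. acc=(acc<<6)|0x19=0x219
Completed: cp=U+0219 (starts at byte 1)
Byte[3]=C2: 2-byte lead, need 1 cont bytes. acc=0x2
Byte[4]=12: expected 10xxxxxx continuation. INVALID

Answer: 4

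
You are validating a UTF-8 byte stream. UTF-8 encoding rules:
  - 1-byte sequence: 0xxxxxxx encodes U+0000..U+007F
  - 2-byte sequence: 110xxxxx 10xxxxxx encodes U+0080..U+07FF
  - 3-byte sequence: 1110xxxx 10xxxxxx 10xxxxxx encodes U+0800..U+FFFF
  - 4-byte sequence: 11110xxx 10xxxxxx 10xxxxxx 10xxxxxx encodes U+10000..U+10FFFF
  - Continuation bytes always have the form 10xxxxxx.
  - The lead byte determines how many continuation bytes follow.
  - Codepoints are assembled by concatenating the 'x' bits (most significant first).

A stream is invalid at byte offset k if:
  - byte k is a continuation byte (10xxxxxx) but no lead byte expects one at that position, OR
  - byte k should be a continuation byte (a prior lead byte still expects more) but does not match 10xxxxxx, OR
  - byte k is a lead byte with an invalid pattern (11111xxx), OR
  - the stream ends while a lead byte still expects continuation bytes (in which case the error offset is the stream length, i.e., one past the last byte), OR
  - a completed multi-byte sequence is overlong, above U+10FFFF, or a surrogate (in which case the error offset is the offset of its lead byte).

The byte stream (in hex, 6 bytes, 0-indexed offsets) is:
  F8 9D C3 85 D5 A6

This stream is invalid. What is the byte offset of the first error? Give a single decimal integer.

Answer: 0

Derivation:
Byte[0]=F8: INVALID lead byte (not 0xxx/110x/1110/11110)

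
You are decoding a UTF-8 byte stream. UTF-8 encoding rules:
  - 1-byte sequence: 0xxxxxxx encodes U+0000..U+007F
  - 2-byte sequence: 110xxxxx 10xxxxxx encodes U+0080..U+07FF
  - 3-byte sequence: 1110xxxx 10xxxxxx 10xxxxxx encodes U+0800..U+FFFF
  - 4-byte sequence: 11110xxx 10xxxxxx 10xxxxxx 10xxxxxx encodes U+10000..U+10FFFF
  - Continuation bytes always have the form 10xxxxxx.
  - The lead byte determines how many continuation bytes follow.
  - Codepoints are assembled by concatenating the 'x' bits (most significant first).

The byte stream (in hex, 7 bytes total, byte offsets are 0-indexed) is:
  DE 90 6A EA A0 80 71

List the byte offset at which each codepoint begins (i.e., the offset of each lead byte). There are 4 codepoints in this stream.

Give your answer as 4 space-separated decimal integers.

Byte[0]=DE: 2-byte lead, need 1 cont bytes. acc=0x1E
Byte[1]=90: continuation. acc=(acc<<6)|0x10=0x790
Completed: cp=U+0790 (starts at byte 0)
Byte[2]=6A: 1-byte ASCII. cp=U+006A
Byte[3]=EA: 3-byte lead, need 2 cont bytes. acc=0xA
Byte[4]=A0: continuation. acc=(acc<<6)|0x20=0x2A0
Byte[5]=80: continuation. acc=(acc<<6)|0x00=0xA800
Completed: cp=U+A800 (starts at byte 3)
Byte[6]=71: 1-byte ASCII. cp=U+0071

Answer: 0 2 3 6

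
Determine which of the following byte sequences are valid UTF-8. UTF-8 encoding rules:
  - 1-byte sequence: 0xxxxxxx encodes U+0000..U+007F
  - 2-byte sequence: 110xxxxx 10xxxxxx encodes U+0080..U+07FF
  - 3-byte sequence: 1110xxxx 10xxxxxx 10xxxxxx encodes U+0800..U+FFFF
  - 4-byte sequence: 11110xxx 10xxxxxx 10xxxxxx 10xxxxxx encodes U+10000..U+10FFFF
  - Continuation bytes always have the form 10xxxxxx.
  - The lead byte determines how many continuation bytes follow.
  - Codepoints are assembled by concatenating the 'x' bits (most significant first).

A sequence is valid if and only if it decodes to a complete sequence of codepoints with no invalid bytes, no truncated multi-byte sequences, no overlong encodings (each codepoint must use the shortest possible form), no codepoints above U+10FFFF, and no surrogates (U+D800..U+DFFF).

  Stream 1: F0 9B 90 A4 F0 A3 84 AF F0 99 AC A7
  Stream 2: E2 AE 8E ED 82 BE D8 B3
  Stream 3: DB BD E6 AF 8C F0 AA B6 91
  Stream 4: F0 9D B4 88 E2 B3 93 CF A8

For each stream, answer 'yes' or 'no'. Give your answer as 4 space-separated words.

Stream 1: decodes cleanly. VALID
Stream 2: decodes cleanly. VALID
Stream 3: decodes cleanly. VALID
Stream 4: decodes cleanly. VALID

Answer: yes yes yes yes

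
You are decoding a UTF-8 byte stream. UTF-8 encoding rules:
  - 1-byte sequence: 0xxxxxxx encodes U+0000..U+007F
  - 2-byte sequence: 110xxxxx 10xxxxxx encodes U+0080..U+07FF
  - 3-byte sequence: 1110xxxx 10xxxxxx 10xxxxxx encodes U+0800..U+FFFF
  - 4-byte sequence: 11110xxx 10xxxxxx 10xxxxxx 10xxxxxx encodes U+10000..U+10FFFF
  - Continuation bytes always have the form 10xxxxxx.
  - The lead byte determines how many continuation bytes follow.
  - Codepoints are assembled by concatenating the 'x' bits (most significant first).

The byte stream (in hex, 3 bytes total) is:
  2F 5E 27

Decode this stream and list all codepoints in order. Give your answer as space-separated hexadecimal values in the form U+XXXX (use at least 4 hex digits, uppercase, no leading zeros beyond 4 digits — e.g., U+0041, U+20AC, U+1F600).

Answer: U+002F U+005E U+0027

Derivation:
Byte[0]=2F: 1-byte ASCII. cp=U+002F
Byte[1]=5E: 1-byte ASCII. cp=U+005E
Byte[2]=27: 1-byte ASCII. cp=U+0027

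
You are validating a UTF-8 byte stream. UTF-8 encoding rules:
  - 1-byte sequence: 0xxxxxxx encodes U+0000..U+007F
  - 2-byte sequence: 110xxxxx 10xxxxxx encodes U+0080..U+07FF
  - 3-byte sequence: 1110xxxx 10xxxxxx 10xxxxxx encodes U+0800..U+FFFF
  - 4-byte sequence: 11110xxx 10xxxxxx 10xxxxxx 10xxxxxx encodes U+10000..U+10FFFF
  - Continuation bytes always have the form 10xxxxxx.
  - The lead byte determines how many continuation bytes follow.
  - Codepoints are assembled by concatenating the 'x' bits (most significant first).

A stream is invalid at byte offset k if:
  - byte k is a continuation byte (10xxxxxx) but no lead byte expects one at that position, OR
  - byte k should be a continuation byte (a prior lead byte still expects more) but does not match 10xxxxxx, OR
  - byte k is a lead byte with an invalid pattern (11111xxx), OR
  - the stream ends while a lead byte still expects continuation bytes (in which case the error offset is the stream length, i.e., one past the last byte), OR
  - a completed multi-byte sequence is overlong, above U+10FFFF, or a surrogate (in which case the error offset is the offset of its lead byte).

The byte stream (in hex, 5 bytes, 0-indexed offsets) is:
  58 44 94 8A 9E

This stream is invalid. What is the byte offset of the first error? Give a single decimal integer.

Answer: 2

Derivation:
Byte[0]=58: 1-byte ASCII. cp=U+0058
Byte[1]=44: 1-byte ASCII. cp=U+0044
Byte[2]=94: INVALID lead byte (not 0xxx/110x/1110/11110)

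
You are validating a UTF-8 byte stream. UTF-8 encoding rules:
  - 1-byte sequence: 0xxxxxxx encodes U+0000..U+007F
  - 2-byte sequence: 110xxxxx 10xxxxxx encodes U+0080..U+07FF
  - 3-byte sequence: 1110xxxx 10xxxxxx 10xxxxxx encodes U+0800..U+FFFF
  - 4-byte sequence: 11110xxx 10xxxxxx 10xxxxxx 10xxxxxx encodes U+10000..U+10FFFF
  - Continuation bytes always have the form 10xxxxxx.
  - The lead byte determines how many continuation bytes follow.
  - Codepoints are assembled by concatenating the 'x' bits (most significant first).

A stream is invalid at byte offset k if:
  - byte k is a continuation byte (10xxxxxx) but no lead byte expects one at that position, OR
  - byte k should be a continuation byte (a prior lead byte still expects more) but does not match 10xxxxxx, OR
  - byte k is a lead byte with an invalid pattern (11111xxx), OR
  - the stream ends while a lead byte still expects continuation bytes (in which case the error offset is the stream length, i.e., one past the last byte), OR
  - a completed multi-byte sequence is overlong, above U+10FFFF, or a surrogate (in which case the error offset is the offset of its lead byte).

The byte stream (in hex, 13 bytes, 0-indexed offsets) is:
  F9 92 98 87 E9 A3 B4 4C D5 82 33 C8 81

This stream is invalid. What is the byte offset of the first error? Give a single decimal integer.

Byte[0]=F9: INVALID lead byte (not 0xxx/110x/1110/11110)

Answer: 0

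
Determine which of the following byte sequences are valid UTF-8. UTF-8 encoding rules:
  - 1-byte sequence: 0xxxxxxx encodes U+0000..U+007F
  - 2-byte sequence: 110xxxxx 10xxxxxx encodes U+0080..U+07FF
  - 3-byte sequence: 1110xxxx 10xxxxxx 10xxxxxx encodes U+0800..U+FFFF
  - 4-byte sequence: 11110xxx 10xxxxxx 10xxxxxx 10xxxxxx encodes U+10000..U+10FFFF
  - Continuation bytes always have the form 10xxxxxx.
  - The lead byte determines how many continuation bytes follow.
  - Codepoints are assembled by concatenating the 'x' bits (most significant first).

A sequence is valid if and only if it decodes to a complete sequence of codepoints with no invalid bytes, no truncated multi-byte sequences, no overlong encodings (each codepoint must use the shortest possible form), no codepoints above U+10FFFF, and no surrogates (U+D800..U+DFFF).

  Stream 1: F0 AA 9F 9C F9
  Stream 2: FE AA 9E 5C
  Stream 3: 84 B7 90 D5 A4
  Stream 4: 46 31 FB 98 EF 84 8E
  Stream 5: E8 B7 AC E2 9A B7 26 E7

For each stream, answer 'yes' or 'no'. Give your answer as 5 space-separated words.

Stream 1: error at byte offset 4. INVALID
Stream 2: error at byte offset 0. INVALID
Stream 3: error at byte offset 0. INVALID
Stream 4: error at byte offset 2. INVALID
Stream 5: error at byte offset 8. INVALID

Answer: no no no no no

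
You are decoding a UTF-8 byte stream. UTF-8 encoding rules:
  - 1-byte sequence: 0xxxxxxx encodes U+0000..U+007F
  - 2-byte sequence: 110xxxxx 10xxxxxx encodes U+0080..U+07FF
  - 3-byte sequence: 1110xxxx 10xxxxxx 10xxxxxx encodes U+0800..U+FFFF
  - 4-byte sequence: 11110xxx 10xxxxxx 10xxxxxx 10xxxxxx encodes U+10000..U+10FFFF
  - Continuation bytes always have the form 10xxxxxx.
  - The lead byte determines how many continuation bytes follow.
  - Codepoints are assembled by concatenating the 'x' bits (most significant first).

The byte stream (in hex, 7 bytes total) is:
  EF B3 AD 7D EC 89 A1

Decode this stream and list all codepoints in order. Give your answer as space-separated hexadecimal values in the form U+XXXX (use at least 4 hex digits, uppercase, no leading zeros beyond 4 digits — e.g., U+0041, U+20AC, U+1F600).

Byte[0]=EF: 3-byte lead, need 2 cont bytes. acc=0xF
Byte[1]=B3: continuation. acc=(acc<<6)|0x33=0x3F3
Byte[2]=AD: continuation. acc=(acc<<6)|0x2D=0xFCED
Completed: cp=U+FCED (starts at byte 0)
Byte[3]=7D: 1-byte ASCII. cp=U+007D
Byte[4]=EC: 3-byte lead, need 2 cont bytes. acc=0xC
Byte[5]=89: continuation. acc=(acc<<6)|0x09=0x309
Byte[6]=A1: continuation. acc=(acc<<6)|0x21=0xC261
Completed: cp=U+C261 (starts at byte 4)

Answer: U+FCED U+007D U+C261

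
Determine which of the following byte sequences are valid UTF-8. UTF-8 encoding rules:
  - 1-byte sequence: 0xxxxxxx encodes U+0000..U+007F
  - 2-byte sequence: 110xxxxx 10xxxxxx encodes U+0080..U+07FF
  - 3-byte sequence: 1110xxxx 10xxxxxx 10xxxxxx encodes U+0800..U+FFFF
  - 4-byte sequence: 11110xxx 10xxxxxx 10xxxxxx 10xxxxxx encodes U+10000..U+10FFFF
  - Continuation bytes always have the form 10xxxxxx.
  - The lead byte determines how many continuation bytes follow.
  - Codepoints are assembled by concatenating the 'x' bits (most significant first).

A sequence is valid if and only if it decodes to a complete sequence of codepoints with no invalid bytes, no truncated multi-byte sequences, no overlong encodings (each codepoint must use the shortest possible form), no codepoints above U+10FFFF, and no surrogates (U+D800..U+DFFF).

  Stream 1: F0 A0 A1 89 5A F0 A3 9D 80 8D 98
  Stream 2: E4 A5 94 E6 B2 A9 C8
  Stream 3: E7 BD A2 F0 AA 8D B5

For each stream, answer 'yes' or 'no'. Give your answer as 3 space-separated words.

Answer: no no yes

Derivation:
Stream 1: error at byte offset 9. INVALID
Stream 2: error at byte offset 7. INVALID
Stream 3: decodes cleanly. VALID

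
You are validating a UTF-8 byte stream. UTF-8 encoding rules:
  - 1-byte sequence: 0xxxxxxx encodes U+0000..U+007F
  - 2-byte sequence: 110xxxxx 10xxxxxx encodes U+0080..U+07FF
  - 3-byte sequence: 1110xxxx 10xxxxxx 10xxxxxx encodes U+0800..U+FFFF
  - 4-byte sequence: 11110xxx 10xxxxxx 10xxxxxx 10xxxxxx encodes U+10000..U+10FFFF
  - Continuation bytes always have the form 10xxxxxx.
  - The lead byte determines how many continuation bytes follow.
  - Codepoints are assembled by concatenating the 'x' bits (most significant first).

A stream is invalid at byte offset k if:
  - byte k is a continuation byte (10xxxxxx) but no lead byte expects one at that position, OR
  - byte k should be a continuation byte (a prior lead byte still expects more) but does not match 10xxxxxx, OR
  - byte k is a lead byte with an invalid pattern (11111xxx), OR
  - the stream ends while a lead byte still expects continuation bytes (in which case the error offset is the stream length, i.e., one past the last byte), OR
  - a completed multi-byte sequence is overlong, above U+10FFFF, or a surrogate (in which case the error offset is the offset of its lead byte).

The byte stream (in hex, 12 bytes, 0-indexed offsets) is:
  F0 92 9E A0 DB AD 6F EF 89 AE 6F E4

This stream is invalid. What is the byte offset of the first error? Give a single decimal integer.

Byte[0]=F0: 4-byte lead, need 3 cont bytes. acc=0x0
Byte[1]=92: continuation. acc=(acc<<6)|0x12=0x12
Byte[2]=9E: continuation. acc=(acc<<6)|0x1E=0x49E
Byte[3]=A0: continuation. acc=(acc<<6)|0x20=0x127A0
Completed: cp=U+127A0 (starts at byte 0)
Byte[4]=DB: 2-byte lead, need 1 cont bytes. acc=0x1B
Byte[5]=AD: continuation. acc=(acc<<6)|0x2D=0x6ED
Completed: cp=U+06ED (starts at byte 4)
Byte[6]=6F: 1-byte ASCII. cp=U+006F
Byte[7]=EF: 3-byte lead, need 2 cont bytes. acc=0xF
Byte[8]=89: continuation. acc=(acc<<6)|0x09=0x3C9
Byte[9]=AE: continuation. acc=(acc<<6)|0x2E=0xF26E
Completed: cp=U+F26E (starts at byte 7)
Byte[10]=6F: 1-byte ASCII. cp=U+006F
Byte[11]=E4: 3-byte lead, need 2 cont bytes. acc=0x4
Byte[12]: stream ended, expected continuation. INVALID

Answer: 12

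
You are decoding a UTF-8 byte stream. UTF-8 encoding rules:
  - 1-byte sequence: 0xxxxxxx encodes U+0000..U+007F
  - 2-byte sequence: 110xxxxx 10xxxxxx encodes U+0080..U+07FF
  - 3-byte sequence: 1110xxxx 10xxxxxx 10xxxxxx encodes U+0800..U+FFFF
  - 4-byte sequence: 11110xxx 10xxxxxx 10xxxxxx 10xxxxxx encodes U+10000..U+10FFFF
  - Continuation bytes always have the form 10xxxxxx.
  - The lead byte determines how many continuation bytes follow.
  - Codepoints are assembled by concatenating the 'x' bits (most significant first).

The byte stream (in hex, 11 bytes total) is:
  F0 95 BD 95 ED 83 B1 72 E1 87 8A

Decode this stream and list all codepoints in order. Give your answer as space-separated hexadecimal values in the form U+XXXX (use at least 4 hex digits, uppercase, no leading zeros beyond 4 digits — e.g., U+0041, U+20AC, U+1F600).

Byte[0]=F0: 4-byte lead, need 3 cont bytes. acc=0x0
Byte[1]=95: continuation. acc=(acc<<6)|0x15=0x15
Byte[2]=BD: continuation. acc=(acc<<6)|0x3D=0x57D
Byte[3]=95: continuation. acc=(acc<<6)|0x15=0x15F55
Completed: cp=U+15F55 (starts at byte 0)
Byte[4]=ED: 3-byte lead, need 2 cont bytes. acc=0xD
Byte[5]=83: continuation. acc=(acc<<6)|0x03=0x343
Byte[6]=B1: continuation. acc=(acc<<6)|0x31=0xD0F1
Completed: cp=U+D0F1 (starts at byte 4)
Byte[7]=72: 1-byte ASCII. cp=U+0072
Byte[8]=E1: 3-byte lead, need 2 cont bytes. acc=0x1
Byte[9]=87: continuation. acc=(acc<<6)|0x07=0x47
Byte[10]=8A: continuation. acc=(acc<<6)|0x0A=0x11CA
Completed: cp=U+11CA (starts at byte 8)

Answer: U+15F55 U+D0F1 U+0072 U+11CA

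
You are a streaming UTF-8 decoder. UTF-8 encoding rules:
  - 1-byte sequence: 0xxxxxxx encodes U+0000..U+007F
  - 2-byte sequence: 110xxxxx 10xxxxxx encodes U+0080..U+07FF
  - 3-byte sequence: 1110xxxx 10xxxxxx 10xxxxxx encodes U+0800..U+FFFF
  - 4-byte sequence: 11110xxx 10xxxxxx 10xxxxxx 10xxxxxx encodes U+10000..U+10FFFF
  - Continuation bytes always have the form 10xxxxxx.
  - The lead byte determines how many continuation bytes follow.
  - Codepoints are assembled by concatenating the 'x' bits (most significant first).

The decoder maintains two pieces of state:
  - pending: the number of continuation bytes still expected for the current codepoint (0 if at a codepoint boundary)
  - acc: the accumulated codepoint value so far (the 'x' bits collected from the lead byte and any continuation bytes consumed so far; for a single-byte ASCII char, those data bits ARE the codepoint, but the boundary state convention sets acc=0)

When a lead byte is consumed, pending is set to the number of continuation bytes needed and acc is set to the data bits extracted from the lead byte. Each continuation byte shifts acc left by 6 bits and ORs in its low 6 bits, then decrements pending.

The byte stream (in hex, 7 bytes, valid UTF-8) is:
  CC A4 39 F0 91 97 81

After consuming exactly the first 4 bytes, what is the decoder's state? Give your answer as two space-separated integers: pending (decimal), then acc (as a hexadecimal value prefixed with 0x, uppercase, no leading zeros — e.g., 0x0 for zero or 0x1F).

Answer: 3 0x0

Derivation:
Byte[0]=CC: 2-byte lead. pending=1, acc=0xC
Byte[1]=A4: continuation. acc=(acc<<6)|0x24=0x324, pending=0
Byte[2]=39: 1-byte. pending=0, acc=0x0
Byte[3]=F0: 4-byte lead. pending=3, acc=0x0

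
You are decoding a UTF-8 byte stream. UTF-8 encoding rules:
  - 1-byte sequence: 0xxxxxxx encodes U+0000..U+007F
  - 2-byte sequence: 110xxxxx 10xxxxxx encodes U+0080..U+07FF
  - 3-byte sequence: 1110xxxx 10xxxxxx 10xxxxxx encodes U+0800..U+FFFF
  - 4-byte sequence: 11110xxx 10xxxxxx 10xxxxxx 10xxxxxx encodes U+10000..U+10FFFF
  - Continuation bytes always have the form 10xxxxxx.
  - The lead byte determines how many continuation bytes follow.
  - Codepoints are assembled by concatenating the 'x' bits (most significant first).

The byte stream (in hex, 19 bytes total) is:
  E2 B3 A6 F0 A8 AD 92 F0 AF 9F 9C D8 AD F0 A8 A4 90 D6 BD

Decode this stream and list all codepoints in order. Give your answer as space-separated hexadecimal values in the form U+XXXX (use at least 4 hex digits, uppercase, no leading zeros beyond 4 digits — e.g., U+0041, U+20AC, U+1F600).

Byte[0]=E2: 3-byte lead, need 2 cont bytes. acc=0x2
Byte[1]=B3: continuation. acc=(acc<<6)|0x33=0xB3
Byte[2]=A6: continuation. acc=(acc<<6)|0x26=0x2CE6
Completed: cp=U+2CE6 (starts at byte 0)
Byte[3]=F0: 4-byte lead, need 3 cont bytes. acc=0x0
Byte[4]=A8: continuation. acc=(acc<<6)|0x28=0x28
Byte[5]=AD: continuation. acc=(acc<<6)|0x2D=0xA2D
Byte[6]=92: continuation. acc=(acc<<6)|0x12=0x28B52
Completed: cp=U+28B52 (starts at byte 3)
Byte[7]=F0: 4-byte lead, need 3 cont bytes. acc=0x0
Byte[8]=AF: continuation. acc=(acc<<6)|0x2F=0x2F
Byte[9]=9F: continuation. acc=(acc<<6)|0x1F=0xBDF
Byte[10]=9C: continuation. acc=(acc<<6)|0x1C=0x2F7DC
Completed: cp=U+2F7DC (starts at byte 7)
Byte[11]=D8: 2-byte lead, need 1 cont bytes. acc=0x18
Byte[12]=AD: continuation. acc=(acc<<6)|0x2D=0x62D
Completed: cp=U+062D (starts at byte 11)
Byte[13]=F0: 4-byte lead, need 3 cont bytes. acc=0x0
Byte[14]=A8: continuation. acc=(acc<<6)|0x28=0x28
Byte[15]=A4: continuation. acc=(acc<<6)|0x24=0xA24
Byte[16]=90: continuation. acc=(acc<<6)|0x10=0x28910
Completed: cp=U+28910 (starts at byte 13)
Byte[17]=D6: 2-byte lead, need 1 cont bytes. acc=0x16
Byte[18]=BD: continuation. acc=(acc<<6)|0x3D=0x5BD
Completed: cp=U+05BD (starts at byte 17)

Answer: U+2CE6 U+28B52 U+2F7DC U+062D U+28910 U+05BD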